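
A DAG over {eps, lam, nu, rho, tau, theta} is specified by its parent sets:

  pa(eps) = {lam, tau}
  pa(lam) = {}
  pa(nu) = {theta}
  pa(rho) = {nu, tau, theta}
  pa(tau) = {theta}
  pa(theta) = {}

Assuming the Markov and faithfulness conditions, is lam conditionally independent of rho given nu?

Yes

There are 3 undirected paths between lam and rho; checking each against the conditioning set {nu}:
Path 1: lam → eps ← tau → rho
  eps is a collider here and neither eps nor any of its descendants is conditioned on, so the collider stays closed — the path is blocked at eps.
Path 2: lam → eps ← tau ← theta → rho
  eps is a collider here and neither eps nor any of its descendants is conditioned on, so the collider stays closed — the path is blocked at eps.
Path 3: lam → eps ← tau ← theta → nu → rho
  eps is a collider here and neither eps nor any of its descendants is conditioned on, so the collider stays closed — the path is blocked at eps.
Every path is blocked, so lam and rho are d-separated given {nu}.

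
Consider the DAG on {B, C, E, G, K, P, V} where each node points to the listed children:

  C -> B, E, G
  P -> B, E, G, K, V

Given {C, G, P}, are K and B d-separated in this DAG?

Yes

Enumerating the 3 paths from K to B and testing each for blocking by {C, G, P}:
  1. K ← P → E ← C → B — P:fork[blocks]; E:collider[blocks]; C:fork[blocks] ⇒ blocked
  2. K ← P → G ← C → B — P:fork[blocks]; G:collider[open]; C:fork[blocks] ⇒ blocked
  3. K ← P → B — P:fork[blocks] ⇒ blocked
Since every path is blocked, d-separation holds.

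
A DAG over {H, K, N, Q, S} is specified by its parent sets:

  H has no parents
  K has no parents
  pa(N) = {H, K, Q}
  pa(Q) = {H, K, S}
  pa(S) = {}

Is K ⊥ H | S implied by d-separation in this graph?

Yes

Enumerating the 4 paths from K to H and testing each for blocking by {S}:
  1. K → N ← Q ← H — N:collider[blocks]; Q:chain[open] ⇒ blocked
  2. K → N ← H — N:collider[blocks] ⇒ blocked
  3. K → Q → N ← H — Q:chain[open]; N:collider[blocks] ⇒ blocked
  4. K → Q ← H — Q:collider[blocks] ⇒ blocked
Since every path is blocked, d-separation holds.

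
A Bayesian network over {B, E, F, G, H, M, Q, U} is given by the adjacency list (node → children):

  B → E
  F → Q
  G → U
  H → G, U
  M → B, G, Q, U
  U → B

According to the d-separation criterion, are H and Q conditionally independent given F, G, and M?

Yes — H and Q are d-separated given {F, G, M}.

Enumerating the 6 paths from H to Q and testing each for blocking by {F, G, M}:
Path 1: H → U → B ← M → Q
  B is a collider here and neither B nor any of its descendants is conditioned on, so the collider stays closed — the path is blocked at B.
Path 2: H → U ← M → Q
  U is a collider here and neither U nor any of its descendants is conditioned on, so the collider stays closed — the path is blocked at U.
Path 3: H → U ← G ← M → Q
  U is a collider here and neither U nor any of its descendants is conditioned on, so the collider stays closed — the path is blocked at U.
Path 4: H → G ← M → Q
  M is a fork here and M is conditioned on, so the path is blocked at M.
Path 5: H → G → U → B ← M → Q
  G is a chain here and G is conditioned on, so the path is blocked at G.
Path 6: H → G → U ← M → Q
  G is a chain here and G is conditioned on, so the path is blocked at G.
Every path is blocked, so H and Q are d-separated given {F, G, M}.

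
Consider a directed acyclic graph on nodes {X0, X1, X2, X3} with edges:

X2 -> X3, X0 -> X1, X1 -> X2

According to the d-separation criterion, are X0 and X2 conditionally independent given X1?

Yes

Only one path connects X0 and X2:
Path 1: X0 → X1 → X2
  X1 is a chain here and X1 is conditioned on, so the path is blocked at X1.
Since every path is blocked, d-separation holds.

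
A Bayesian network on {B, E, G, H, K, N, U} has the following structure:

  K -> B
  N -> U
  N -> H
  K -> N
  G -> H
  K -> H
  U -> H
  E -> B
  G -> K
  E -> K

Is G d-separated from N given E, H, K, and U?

We examine all 6 paths between G and N:
Path 1: G → H ← N
  H is a collider and H is conditioned on, which opens it — no node blocks this path, so it is active.
Path 2: G → H ← K → N
  K is a fork here and K is conditioned on, so the path is blocked at K.
Path 3: G → H ← U ← N
  U is a chain here and U is conditioned on, so the path is blocked at U.
Path 4: G → K → N
  K is a chain here and K is conditioned on, so the path is blocked at K.
Path 5: G → K → H ← N
  K is a chain here and K is conditioned on, so the path is blocked at K.
Path 6: G → K → H ← U ← N
  K is a chain here and K is conditioned on, so the path is blocked at K.
Because an active path exists, G and N are not d-separated.

No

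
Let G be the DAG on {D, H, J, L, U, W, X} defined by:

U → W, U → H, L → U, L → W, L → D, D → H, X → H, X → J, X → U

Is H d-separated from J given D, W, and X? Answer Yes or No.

4 paths connect H and J; each must be blocked for d-separation to hold:
  1. H ← U ← X → J — U:chain[open]; X:fork[blocks] ⇒ blocked
  2. H ← D ← L → U ← X → J — D:chain[blocks]; L:fork[open]; U:collider[open]; X:fork[blocks] ⇒ blocked
  3. H ← D ← L → W ← U ← X → J — D:chain[blocks]; L:fork[open]; W:collider[open]; U:chain[open]; X:fork[blocks] ⇒ blocked
  4. H ← X → J — X:fork[blocks] ⇒ blocked
All paths are blocked; H ⊥ J | {D, W, X} holds.

Yes — H and J are d-separated given {D, W, X}.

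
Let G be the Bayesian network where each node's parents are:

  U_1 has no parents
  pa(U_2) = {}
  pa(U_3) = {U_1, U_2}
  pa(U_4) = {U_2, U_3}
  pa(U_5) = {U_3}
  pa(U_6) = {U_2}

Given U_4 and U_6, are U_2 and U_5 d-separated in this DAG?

No — U_2 and U_5 are not d-separated given {U_4, U_6}.

Enumerating the 2 paths from U_2 to U_5 and testing each for blocking by {U_4, U_6}:
Path 1: U_2 → U_3 → U_5
  U_3 is a chain and U_3 is not conditioned on — no node blocks this path, so it is active.
Path 2: U_2 → U_4 ← U_3 → U_5
  U_4 is a collider and U_4 is conditioned on, which opens it; U_3 is a fork and U_3 is not conditioned on — no node blocks this path, so it is active.
Because an active path exists, U_2 and U_5 are not d-separated.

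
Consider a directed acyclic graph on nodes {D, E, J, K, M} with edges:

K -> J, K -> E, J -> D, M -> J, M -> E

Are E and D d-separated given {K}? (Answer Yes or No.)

2 paths connect E and D; each must be blocked for d-separation to hold:
Path 1: E ← M → J → D
  M is a fork and M is not conditioned on; J is a chain and J is not conditioned on — no node blocks this path, so it is active.
Path 2: E ← K → J → D
  K is a fork here and K is conditioned on, so the path is blocked at K.
Because an active path exists, E and D are not d-separated.

No — E and D are not d-separated given {K}.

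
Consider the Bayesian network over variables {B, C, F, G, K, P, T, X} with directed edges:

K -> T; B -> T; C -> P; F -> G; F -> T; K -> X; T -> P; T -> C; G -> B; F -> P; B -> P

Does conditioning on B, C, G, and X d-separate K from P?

No

6 paths connect K and P; each must be blocked for d-separation to hold:
  1. K → T → P — T:chain[open] ⇒ active
  2. K → T ← F → P — T:collider[open]; F:fork[open] ⇒ active
  3. K → T ← F → G → B → P — T:collider[open]; F:fork[open]; G:chain[blocks]; B:chain[blocks] ⇒ blocked
  4. K → T ← B → P — T:collider[open]; B:fork[blocks] ⇒ blocked
  5. K → T ← B ← G ← F → P — T:collider[open]; B:chain[blocks]; G:chain[blocks]; F:fork[open] ⇒ blocked
  6. K → T → C → P — T:chain[open]; C:chain[blocks] ⇒ blocked
Because an active path exists, K and P are not d-separated.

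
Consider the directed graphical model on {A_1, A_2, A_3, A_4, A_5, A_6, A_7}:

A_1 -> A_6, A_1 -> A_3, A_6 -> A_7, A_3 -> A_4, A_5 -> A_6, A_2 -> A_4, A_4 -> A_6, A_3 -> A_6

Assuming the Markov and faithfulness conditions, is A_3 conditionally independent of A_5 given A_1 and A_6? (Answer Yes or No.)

No

We examine all 3 paths between A_3 and A_5:
  1. A_3 → A_6 ← A_5 — A_6:collider[open] ⇒ active
  2. A_3 → A_4 → A_6 ← A_5 — A_4:chain[open]; A_6:collider[open] ⇒ active
  3. A_3 ← A_1 → A_6 ← A_5 — A_1:fork[blocks]; A_6:collider[open] ⇒ blocked
Since the path A_3 → A_6 ← A_5 is active, A_3 and A_5 are not d-separated given {A_1, A_6}.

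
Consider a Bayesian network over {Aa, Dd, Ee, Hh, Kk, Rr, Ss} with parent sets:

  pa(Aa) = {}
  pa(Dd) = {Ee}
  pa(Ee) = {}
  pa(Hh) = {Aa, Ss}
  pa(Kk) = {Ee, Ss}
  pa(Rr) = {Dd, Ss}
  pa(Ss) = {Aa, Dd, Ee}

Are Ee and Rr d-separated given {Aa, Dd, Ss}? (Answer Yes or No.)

Yes

6 paths connect Ee and Rr; each must be blocked for d-separation to hold:
Path 1: Ee → Dd → Rr
  Dd is a chain here and Dd is conditioned on, so the path is blocked at Dd.
Path 2: Ee → Dd → Ss → Rr
  Dd is a chain here and Dd is conditioned on, so the path is blocked at Dd.
Path 3: Ee → Ss → Rr
  Ss is a chain here and Ss is conditioned on, so the path is blocked at Ss.
Path 4: Ee → Ss ← Dd → Rr
  Dd is a fork here and Dd is conditioned on, so the path is blocked at Dd.
Path 5: Ee → Kk ← Ss → Rr
  Kk is a collider here and neither Kk nor any of its descendants is conditioned on, so the collider stays closed — the path is blocked at Kk.
Path 6: Ee → Kk ← Ss ← Dd → Rr
  Kk is a collider here and neither Kk nor any of its descendants is conditioned on, so the collider stays closed — the path is blocked at Kk.
Since every path is blocked, d-separation holds.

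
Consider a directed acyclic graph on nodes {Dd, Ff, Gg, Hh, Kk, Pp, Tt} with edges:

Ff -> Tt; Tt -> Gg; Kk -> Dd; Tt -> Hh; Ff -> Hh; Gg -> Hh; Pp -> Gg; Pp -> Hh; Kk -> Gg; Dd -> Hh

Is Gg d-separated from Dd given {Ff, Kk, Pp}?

Yes — Gg and Dd are d-separated given {Ff, Kk, Pp}.

There are 5 undirected paths between Gg and Dd; checking each against the conditioning set {Ff, Kk, Pp}:
  1. Gg ← Kk → Dd — Kk:fork[blocks] ⇒ blocked
  2. Gg ← Tt ← Ff → Hh ← Dd — Tt:chain[open]; Ff:fork[blocks]; Hh:collider[blocks] ⇒ blocked
  3. Gg ← Tt → Hh ← Dd — Tt:fork[open]; Hh:collider[blocks] ⇒ blocked
  4. Gg → Hh ← Dd — Hh:collider[blocks] ⇒ blocked
  5. Gg ← Pp → Hh ← Dd — Pp:fork[blocks]; Hh:collider[blocks] ⇒ blocked
All paths are blocked; Gg ⊥ Dd | {Ff, Kk, Pp} holds.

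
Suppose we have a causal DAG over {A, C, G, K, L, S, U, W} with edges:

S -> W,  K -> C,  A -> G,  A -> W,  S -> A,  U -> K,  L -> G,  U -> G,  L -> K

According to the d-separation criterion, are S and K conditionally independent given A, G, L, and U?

We examine all 4 paths between S and K:
Path 1: S → A → G ← U → K
  A is a chain here and A is conditioned on, so the path is blocked at A.
Path 2: S → A → G ← L → K
  A is a chain here and A is conditioned on, so the path is blocked at A.
Path 3: S → W ← A → G ← U → K
  W is a collider here and neither W nor any of its descendants is conditioned on, so the collider stays closed — the path is blocked at W.
Path 4: S → W ← A → G ← L → K
  W is a collider here and neither W nor any of its descendants is conditioned on, so the collider stays closed — the path is blocked at W.
All paths are blocked; S ⊥ K | {A, G, L, U} holds.

Yes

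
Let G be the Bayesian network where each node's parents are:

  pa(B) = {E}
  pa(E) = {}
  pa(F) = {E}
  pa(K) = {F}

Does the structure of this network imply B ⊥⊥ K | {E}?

The only undirected path from B to K is:
Path 1: B ← E → F → K
  E is a fork here and E is conditioned on, so the path is blocked at E.
Since every path is blocked, d-separation holds.

Yes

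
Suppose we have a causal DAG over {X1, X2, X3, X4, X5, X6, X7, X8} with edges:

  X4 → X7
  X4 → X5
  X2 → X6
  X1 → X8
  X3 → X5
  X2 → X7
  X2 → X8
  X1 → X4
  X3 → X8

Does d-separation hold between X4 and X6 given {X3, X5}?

Yes

There are 3 undirected paths between X4 and X6; checking each against the conditioning set {X3, X5}:
Path 1: X4 → X5 ← X3 → X8 ← X2 → X6
  X3 is a fork here and X3 is conditioned on, so the path is blocked at X3.
Path 2: X4 ← X1 → X8 ← X2 → X6
  X8 is a collider here and neither X8 nor any of its descendants is conditioned on, so the collider stays closed — the path is blocked at X8.
Path 3: X4 → X7 ← X2 → X6
  X7 is a collider here and neither X7 nor any of its descendants is conditioned on, so the collider stays closed — the path is blocked at X7.
All paths are blocked; X4 ⊥ X6 | {X3, X5} holds.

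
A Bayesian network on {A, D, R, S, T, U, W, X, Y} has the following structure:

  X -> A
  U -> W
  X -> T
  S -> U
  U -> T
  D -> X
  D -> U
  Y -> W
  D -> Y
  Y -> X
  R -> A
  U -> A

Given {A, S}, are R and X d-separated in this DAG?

No — R and X are not d-separated given {A, S}.

6 paths connect R and X; each must be blocked for d-separation to hold:
Path 1: R → A ← U → T ← X
  T is a collider here and neither T nor any of its descendants is conditioned on, so the collider stays closed — the path is blocked at T.
Path 2: R → A ← U → W ← Y → X
  W is a collider here and neither W nor any of its descendants is conditioned on, so the collider stays closed — the path is blocked at W.
Path 3: R → A ← U → W ← Y ← D → X
  W is a collider here and neither W nor any of its descendants is conditioned on, so the collider stays closed — the path is blocked at W.
Path 4: R → A ← U ← D → X
  A is a collider and A is conditioned on, which opens it; U is a chain and U is not conditioned on; D is a fork and D is not conditioned on — no node blocks this path, so it is active.
Path 5: R → A ← U ← D → Y → X
  A is a collider and A is conditioned on, which opens it; U is a chain and U is not conditioned on; D is a fork and D is not conditioned on; Y is a chain and Y is not conditioned on — no node blocks this path, so it is active.
Path 6: R → A ← X
  A is a collider and A is conditioned on, which opens it — no node blocks this path, so it is active.
At least one path is unblocked, so d-separation fails.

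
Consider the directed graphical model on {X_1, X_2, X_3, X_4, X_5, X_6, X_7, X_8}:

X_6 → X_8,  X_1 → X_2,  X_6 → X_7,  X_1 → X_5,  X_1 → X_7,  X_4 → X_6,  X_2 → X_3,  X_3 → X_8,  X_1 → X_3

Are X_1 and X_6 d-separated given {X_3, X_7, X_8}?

There are 3 undirected paths between X_1 and X_6; checking each against the conditioning set {X_3, X_7, X_8}:
Path 1: X_1 → X_2 → X_3 → X_8 ← X_6
  X_3 is a chain here and X_3 is conditioned on, so the path is blocked at X_3.
Path 2: X_1 → X_3 → X_8 ← X_6
  X_3 is a chain here and X_3 is conditioned on, so the path is blocked at X_3.
Path 3: X_1 → X_7 ← X_6
  X_7 is a collider and X_7 is conditioned on, which opens it — no node blocks this path, so it is active.
Since the path X_1 → X_7 ← X_6 is active, X_1 and X_6 are not d-separated given {X_3, X_7, X_8}.

No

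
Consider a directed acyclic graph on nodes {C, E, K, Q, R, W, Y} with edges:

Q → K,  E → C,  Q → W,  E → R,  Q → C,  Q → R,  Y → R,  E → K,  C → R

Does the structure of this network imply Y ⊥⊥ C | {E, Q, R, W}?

No

5 paths connect Y and C; each must be blocked for d-separation to hold:
Path 1: Y → R ← E → K ← Q → C
  E is a fork here and E is conditioned on, so the path is blocked at E.
Path 2: Y → R ← E → C
  E is a fork here and E is conditioned on, so the path is blocked at E.
Path 3: Y → R ← Q → K ← E → C
  Q is a fork here and Q is conditioned on, so the path is blocked at Q.
Path 4: Y → R ← Q → C
  Q is a fork here and Q is conditioned on, so the path is blocked at Q.
Path 5: Y → R ← C
  R is a collider and R is conditioned on, which opens it — no node blocks this path, so it is active.
Since the path Y → R ← C is active, Y and C are not d-separated given {E, Q, R, W}.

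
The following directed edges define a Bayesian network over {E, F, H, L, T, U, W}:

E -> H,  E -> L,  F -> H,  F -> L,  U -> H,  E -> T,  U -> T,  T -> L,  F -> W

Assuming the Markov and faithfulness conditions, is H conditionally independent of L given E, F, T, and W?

Yes

We examine all 5 paths between H and L:
Path 1: H ← E → T → L
  E is a fork here and E is conditioned on, so the path is blocked at E.
Path 2: H ← E → L
  E is a fork here and E is conditioned on, so the path is blocked at E.
Path 3: H ← U → T ← E → L
  E is a fork here and E is conditioned on, so the path is blocked at E.
Path 4: H ← U → T → L
  T is a chain here and T is conditioned on, so the path is blocked at T.
Path 5: H ← F → L
  F is a fork here and F is conditioned on, so the path is blocked at F.
All paths are blocked; H ⊥ L | {E, F, T, W} holds.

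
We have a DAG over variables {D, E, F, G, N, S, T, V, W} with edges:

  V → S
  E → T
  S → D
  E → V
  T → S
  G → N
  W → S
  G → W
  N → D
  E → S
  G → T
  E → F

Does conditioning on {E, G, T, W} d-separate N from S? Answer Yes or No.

There are 5 undirected paths between N and S; checking each against the conditioning set {E, G, T, W}:
Path 1: N → D ← S
  D is a collider here and neither D nor any of its descendants is conditioned on, so the collider stays closed — the path is blocked at D.
Path 2: N ← G → W → S
  G is a fork here and G is conditioned on, so the path is blocked at G.
Path 3: N ← G → T ← E → S
  G is a fork here and G is conditioned on, so the path is blocked at G.
Path 4: N ← G → T ← E → V → S
  G is a fork here and G is conditioned on, so the path is blocked at G.
Path 5: N ← G → T → S
  G is a fork here and G is conditioned on, so the path is blocked at G.
Since every path is blocked, d-separation holds.

Yes — N and S are d-separated given {E, G, T, W}.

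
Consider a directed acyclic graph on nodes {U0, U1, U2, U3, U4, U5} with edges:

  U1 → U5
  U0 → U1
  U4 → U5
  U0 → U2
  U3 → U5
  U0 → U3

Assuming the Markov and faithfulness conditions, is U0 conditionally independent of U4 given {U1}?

2 paths connect U0 and U4; each must be blocked for d-separation to hold:
  1. U0 → U3 → U5 ← U4 — U3:chain[open]; U5:collider[blocks] ⇒ blocked
  2. U0 → U1 → U5 ← U4 — U1:chain[blocks]; U5:collider[blocks] ⇒ blocked
All paths are blocked; U0 ⊥ U4 | {U1} holds.

Yes — U0 and U4 are d-separated given {U1}.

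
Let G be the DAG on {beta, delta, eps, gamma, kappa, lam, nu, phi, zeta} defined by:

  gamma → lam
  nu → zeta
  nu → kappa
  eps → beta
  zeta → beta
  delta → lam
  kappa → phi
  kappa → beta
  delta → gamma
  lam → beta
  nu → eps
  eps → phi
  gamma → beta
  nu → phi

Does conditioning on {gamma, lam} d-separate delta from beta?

There are 4 undirected paths between delta and beta; checking each against the conditioning set {gamma, lam}:
  1. delta → lam → beta — lam:chain[blocks] ⇒ blocked
  2. delta → lam ← gamma → beta — lam:collider[open]; gamma:fork[blocks] ⇒ blocked
  3. delta → gamma → lam → beta — gamma:chain[blocks]; lam:chain[blocks] ⇒ blocked
  4. delta → gamma → beta — gamma:chain[blocks] ⇒ blocked
All paths are blocked; delta ⊥ beta | {gamma, lam} holds.

Yes — delta and beta are d-separated given {gamma, lam}.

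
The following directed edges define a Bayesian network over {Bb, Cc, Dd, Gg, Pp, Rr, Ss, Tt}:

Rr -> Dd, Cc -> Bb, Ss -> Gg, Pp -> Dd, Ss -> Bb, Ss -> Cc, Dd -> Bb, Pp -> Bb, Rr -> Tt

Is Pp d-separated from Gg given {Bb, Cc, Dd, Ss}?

4 paths connect Pp and Gg; each must be blocked for d-separation to hold:
  1. Pp → Bb ← Ss → Gg — Bb:collider[open]; Ss:fork[blocks] ⇒ blocked
  2. Pp → Bb ← Cc ← Ss → Gg — Bb:collider[open]; Cc:chain[blocks]; Ss:fork[blocks] ⇒ blocked
  3. Pp → Dd → Bb ← Ss → Gg — Dd:chain[blocks]; Bb:collider[open]; Ss:fork[blocks] ⇒ blocked
  4. Pp → Dd → Bb ← Cc ← Ss → Gg — Dd:chain[blocks]; Bb:collider[open]; Cc:chain[blocks]; Ss:fork[blocks] ⇒ blocked
Since every path is blocked, d-separation holds.

Yes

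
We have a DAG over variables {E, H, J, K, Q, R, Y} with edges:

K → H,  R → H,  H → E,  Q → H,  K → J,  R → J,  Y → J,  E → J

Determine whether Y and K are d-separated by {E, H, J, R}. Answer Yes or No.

We examine all 3 paths between Y and K:
Path 1: Y → J ← K
  J is a collider and J is conditioned on, which opens it — no node blocks this path, so it is active.
Path 2: Y → J ← R → H ← K
  R is a fork here and R is conditioned on, so the path is blocked at R.
Path 3: Y → J ← E ← H ← K
  E is a chain here and E is conditioned on, so the path is blocked at E.
At least one path is unblocked, so d-separation fails.

No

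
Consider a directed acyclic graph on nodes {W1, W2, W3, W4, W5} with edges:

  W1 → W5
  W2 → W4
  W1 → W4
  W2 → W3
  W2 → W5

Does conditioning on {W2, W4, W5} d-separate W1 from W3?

Enumerating the 2 paths from W1 to W3 and testing each for blocking by {W2, W4, W5}:
Path 1: W1 → W4 ← W2 → W3
  W2 is a fork here and W2 is conditioned on, so the path is blocked at W2.
Path 2: W1 → W5 ← W2 → W3
  W2 is a fork here and W2 is conditioned on, so the path is blocked at W2.
All paths are blocked; W1 ⊥ W3 | {W2, W4, W5} holds.

Yes — W1 and W3 are d-separated given {W2, W4, W5}.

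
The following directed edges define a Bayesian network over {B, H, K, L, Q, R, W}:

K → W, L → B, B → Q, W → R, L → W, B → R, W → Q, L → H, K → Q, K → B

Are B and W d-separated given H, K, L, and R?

There are 6 undirected paths between B and W; checking each against the conditioning set {H, K, L, R}:
  1. B ← K → Q ← W — K:fork[blocks]; Q:collider[blocks] ⇒ blocked
  2. B ← K → W — K:fork[blocks] ⇒ blocked
  3. B ← L → W — L:fork[blocks] ⇒ blocked
  4. B → Q ← K → W — Q:collider[blocks]; K:fork[blocks] ⇒ blocked
  5. B → Q ← W — Q:collider[blocks] ⇒ blocked
  6. B → R ← W — R:collider[open] ⇒ active
Since the path B → R ← W is active, B and W are not d-separated given {H, K, L, R}.

No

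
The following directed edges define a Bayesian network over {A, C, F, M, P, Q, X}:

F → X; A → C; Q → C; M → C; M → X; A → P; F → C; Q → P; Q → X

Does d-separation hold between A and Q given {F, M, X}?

Yes — A and Q are d-separated given {F, M, X}.

4 paths connect A and Q; each must be blocked for d-separation to hold:
  1. A → P ← Q — P:collider[blocks] ⇒ blocked
  2. A → C ← M → X ← Q — C:collider[blocks]; M:fork[blocks]; X:collider[open] ⇒ blocked
  3. A → C ← F → X ← Q — C:collider[blocks]; F:fork[blocks]; X:collider[open] ⇒ blocked
  4. A → C ← Q — C:collider[blocks] ⇒ blocked
Since every path is blocked, d-separation holds.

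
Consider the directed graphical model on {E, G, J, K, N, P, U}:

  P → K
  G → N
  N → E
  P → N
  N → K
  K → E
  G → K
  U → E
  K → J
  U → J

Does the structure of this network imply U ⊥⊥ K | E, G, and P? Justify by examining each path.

No

Enumerating the 5 paths from U to K and testing each for blocking by {E, G, P}:
Path 1: U → J ← K
  J is a collider here and neither J nor any of its descendants is conditioned on, so the collider stays closed — the path is blocked at J.
Path 2: U → E ← N ← G → K
  G is a fork here and G is conditioned on, so the path is blocked at G.
Path 3: U → E ← N → K
  E is a collider and E is conditioned on, which opens it; N is a fork and N is not conditioned on — no node blocks this path, so it is active.
Path 4: U → E ← N ← P → K
  P is a fork here and P is conditioned on, so the path is blocked at P.
Path 5: U → E ← K
  E is a collider and E is conditioned on, which opens it — no node blocks this path, so it is active.
At least one path is unblocked, so d-separation fails.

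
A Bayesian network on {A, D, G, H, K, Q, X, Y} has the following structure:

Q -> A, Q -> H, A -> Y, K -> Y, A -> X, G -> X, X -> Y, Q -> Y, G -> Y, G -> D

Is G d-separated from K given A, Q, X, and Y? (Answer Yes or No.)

There are 4 undirected paths between G and K; checking each against the conditioning set {A, Q, X, Y}:
Path 1: G → X ← A ← Q → Y ← K
  A is a chain here and A is conditioned on, so the path is blocked at A.
Path 2: G → X ← A → Y ← K
  A is a fork here and A is conditioned on, so the path is blocked at A.
Path 3: G → X → Y ← K
  X is a chain here and X is conditioned on, so the path is blocked at X.
Path 4: G → Y ← K
  Y is a collider and Y is conditioned on, which opens it — no node blocks this path, so it is active.
At least one path is unblocked, so d-separation fails.

No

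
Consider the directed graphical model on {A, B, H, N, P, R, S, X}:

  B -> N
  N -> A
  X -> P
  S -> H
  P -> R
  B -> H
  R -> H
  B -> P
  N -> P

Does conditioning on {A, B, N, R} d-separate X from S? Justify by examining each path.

Yes

3 paths connect X and S; each must be blocked for d-separation to hold:
  1. X → P ← B → H ← S — P:collider[open]; B:fork[blocks]; H:collider[blocks] ⇒ blocked
  2. X → P → R → H ← S — P:chain[open]; R:chain[blocks]; H:collider[blocks] ⇒ blocked
  3. X → P ← N ← B → H ← S — P:collider[open]; N:chain[blocks]; B:fork[blocks]; H:collider[blocks] ⇒ blocked
All paths are blocked; X ⊥ S | {A, B, N, R} holds.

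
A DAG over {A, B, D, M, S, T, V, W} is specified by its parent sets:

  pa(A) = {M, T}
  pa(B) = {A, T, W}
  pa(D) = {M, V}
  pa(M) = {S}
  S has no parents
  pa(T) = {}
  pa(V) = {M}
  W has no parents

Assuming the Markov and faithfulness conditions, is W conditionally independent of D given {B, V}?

No

We examine all 4 paths between W and D:
  1. W → B ← A ← M → V → D — B:collider[open]; A:chain[open]; M:fork[open]; V:chain[blocks] ⇒ blocked
  2. W → B ← A ← M → D — B:collider[open]; A:chain[open]; M:fork[open] ⇒ active
  3. W → B ← T → A ← M → V → D — B:collider[open]; T:fork[open]; A:collider[open]; M:fork[open]; V:chain[blocks] ⇒ blocked
  4. W → B ← T → A ← M → D — B:collider[open]; T:fork[open]; A:collider[open]; M:fork[open] ⇒ active
Since the path W → B ← A ← M → D is active, W and D are not d-separated given {B, V}.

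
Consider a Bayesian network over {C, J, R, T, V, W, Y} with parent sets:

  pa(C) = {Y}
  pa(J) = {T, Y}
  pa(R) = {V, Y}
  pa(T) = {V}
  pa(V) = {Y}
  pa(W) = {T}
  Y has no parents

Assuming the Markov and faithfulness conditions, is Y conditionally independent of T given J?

3 paths connect Y and T; each must be blocked for d-separation to hold:
Path 1: Y → J ← T
  J is a collider and J is conditioned on, which opens it — no node blocks this path, so it is active.
Path 2: Y → V → T
  V is a chain and V is not conditioned on — no node blocks this path, so it is active.
Path 3: Y → R ← V → T
  R is a collider here and neither R nor any of its descendants is conditioned on, so the collider stays closed — the path is blocked at R.
Because an active path exists, Y and T are not d-separated.

No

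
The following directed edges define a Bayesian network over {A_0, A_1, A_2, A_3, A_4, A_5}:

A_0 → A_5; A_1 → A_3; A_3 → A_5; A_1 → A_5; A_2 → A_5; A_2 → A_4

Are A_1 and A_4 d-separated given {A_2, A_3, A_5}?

Yes

2 paths connect A_1 and A_4; each must be blocked for d-separation to hold:
Path 1: A_1 → A_5 ← A_2 → A_4
  A_2 is a fork here and A_2 is conditioned on, so the path is blocked at A_2.
Path 2: A_1 → A_3 → A_5 ← A_2 → A_4
  A_3 is a chain here and A_3 is conditioned on, so the path is blocked at A_3.
Every path is blocked, so A_1 and A_4 are d-separated given {A_2, A_3, A_5}.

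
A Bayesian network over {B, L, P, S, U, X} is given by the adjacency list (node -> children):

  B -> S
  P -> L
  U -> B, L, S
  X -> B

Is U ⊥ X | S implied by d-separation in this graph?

There are 2 undirected paths between U and X; checking each against the conditioning set {S}:
  1. U → S ← B ← X — S:collider[open]; B:chain[open] ⇒ active
  2. U → B ← X — B:collider[open] ⇒ active
At least one path is unblocked, so d-separation fails.

No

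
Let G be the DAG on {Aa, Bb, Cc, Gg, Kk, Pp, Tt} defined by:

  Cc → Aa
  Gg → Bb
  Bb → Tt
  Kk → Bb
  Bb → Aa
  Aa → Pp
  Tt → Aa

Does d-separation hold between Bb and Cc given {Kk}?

Yes

There are 2 undirected paths between Bb and Cc; checking each against the conditioning set {Kk}:
Path 1: Bb → Aa ← Cc
  Aa is a collider here and neither Aa nor any of its descendants is conditioned on, so the collider stays closed — the path is blocked at Aa.
Path 2: Bb → Tt → Aa ← Cc
  Aa is a collider here and neither Aa nor any of its descendants is conditioned on, so the collider stays closed — the path is blocked at Aa.
Every path is blocked, so Bb and Cc are d-separated given {Kk}.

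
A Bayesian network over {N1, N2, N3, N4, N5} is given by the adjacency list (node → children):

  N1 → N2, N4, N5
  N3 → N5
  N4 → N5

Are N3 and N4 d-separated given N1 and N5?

2 paths connect N3 and N4; each must be blocked for d-separation to hold:
  1. N3 → N5 ← N4 — N5:collider[open] ⇒ active
  2. N3 → N5 ← N1 → N4 — N5:collider[open]; N1:fork[blocks] ⇒ blocked
At least one path is unblocked, so d-separation fails.

No — N3 and N4 are not d-separated given {N1, N5}.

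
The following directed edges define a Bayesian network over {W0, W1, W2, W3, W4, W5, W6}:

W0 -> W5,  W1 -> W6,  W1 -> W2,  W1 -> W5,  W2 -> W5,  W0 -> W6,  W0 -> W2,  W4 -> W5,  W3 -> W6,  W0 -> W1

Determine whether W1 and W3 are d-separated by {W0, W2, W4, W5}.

Yes — W1 and W3 are d-separated given {W0, W2, W4, W5}.

Enumerating the 6 paths from W1 to W3 and testing each for blocking by {W0, W2, W4, W5}:
  1. W1 → W2 ← W0 → W6 ← W3 — W2:collider[open]; W0:fork[blocks]; W6:collider[blocks] ⇒ blocked
  2. W1 → W2 → W5 ← W0 → W6 ← W3 — W2:chain[blocks]; W5:collider[open]; W0:fork[blocks]; W6:collider[blocks] ⇒ blocked
  3. W1 → W6 ← W3 — W6:collider[blocks] ⇒ blocked
  4. W1 ← W0 → W6 ← W3 — W0:fork[blocks]; W6:collider[blocks] ⇒ blocked
  5. W1 → W5 ← W2 ← W0 → W6 ← W3 — W5:collider[open]; W2:chain[blocks]; W0:fork[blocks]; W6:collider[blocks] ⇒ blocked
  6. W1 → W5 ← W0 → W6 ← W3 — W5:collider[open]; W0:fork[blocks]; W6:collider[blocks] ⇒ blocked
All paths are blocked; W1 ⊥ W3 | {W0, W2, W4, W5} holds.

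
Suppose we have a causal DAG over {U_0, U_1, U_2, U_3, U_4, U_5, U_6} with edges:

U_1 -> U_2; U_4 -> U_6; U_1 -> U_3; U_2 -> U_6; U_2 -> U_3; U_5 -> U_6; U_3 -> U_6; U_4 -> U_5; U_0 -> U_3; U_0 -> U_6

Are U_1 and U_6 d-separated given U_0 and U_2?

No — U_1 and U_6 are not d-separated given {U_0, U_2}.

6 paths connect U_1 and U_6; each must be blocked for d-separation to hold:
Path 1: U_1 → U_2 → U_3 ← U_0 → U_6
  U_2 is a chain here and U_2 is conditioned on, so the path is blocked at U_2.
Path 2: U_1 → U_2 → U_3 → U_6
  U_2 is a chain here and U_2 is conditioned on, so the path is blocked at U_2.
Path 3: U_1 → U_2 → U_6
  U_2 is a chain here and U_2 is conditioned on, so the path is blocked at U_2.
Path 4: U_1 → U_3 ← U_0 → U_6
  U_3 is a collider here and neither U_3 nor any of its descendants is conditioned on, so the collider stays closed — the path is blocked at U_3.
Path 5: U_1 → U_3 ← U_2 → U_6
  U_3 is a collider here and neither U_3 nor any of its descendants is conditioned on, so the collider stays closed — the path is blocked at U_3.
Path 6: U_1 → U_3 → U_6
  U_3 is a chain and U_3 is not conditioned on — no node blocks this path, so it is active.
Because an active path exists, U_1 and U_6 are not d-separated.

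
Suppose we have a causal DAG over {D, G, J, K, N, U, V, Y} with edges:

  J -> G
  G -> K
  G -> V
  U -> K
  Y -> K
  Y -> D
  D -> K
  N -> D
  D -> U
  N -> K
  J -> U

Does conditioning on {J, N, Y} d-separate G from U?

There are 5 undirected paths between G and U; checking each against the conditioning set {J, N, Y}:
  1. G → K ← N → D → U — K:collider[blocks]; N:fork[blocks]; D:chain[open] ⇒ blocked
  2. G → K ← Y → D → U — K:collider[blocks]; Y:fork[blocks]; D:chain[open] ⇒ blocked
  3. G → K ← U — K:collider[blocks] ⇒ blocked
  4. G → K ← D → U — K:collider[blocks]; D:fork[open] ⇒ blocked
  5. G ← J → U — J:fork[blocks] ⇒ blocked
Every path is blocked, so G and U are d-separated given {J, N, Y}.

Yes — G and U are d-separated given {J, N, Y}.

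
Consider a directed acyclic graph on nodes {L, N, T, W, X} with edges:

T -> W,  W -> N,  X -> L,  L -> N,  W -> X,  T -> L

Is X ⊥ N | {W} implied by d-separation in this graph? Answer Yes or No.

We examine all 4 paths between X and N:
  1. X → L ← T → W → N — L:collider[blocks]; T:fork[open]; W:chain[blocks] ⇒ blocked
  2. X → L → N — L:chain[open] ⇒ active
  3. X ← W ← T → L → N — W:chain[blocks]; T:fork[open]; L:chain[open] ⇒ blocked
  4. X ← W → N — W:fork[blocks] ⇒ blocked
Since the path X → L → N is active, X and N are not d-separated given {W}.

No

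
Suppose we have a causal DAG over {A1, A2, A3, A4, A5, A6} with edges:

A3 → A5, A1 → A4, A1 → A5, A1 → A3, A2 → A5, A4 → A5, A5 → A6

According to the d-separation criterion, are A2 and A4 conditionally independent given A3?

3 paths connect A2 and A4; each must be blocked for d-separation to hold:
Path 1: A2 → A5 ← A3 ← A1 → A4
  A5 is a collider here and neither A5 nor any of its descendants is conditioned on, so the collider stays closed — the path is blocked at A5.
Path 2: A2 → A5 ← A4
  A5 is a collider here and neither A5 nor any of its descendants is conditioned on, so the collider stays closed — the path is blocked at A5.
Path 3: A2 → A5 ← A1 → A4
  A5 is a collider here and neither A5 nor any of its descendants is conditioned on, so the collider stays closed — the path is blocked at A5.
Since every path is blocked, d-separation holds.

Yes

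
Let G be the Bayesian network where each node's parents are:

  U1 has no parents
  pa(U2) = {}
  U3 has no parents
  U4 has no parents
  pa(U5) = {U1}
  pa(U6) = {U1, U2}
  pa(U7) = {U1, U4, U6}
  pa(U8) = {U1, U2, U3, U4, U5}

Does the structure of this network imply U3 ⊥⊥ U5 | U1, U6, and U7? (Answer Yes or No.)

Yes

Enumerating the 6 paths from U3 to U5 and testing each for blocking by {U1, U6, U7}:
Path 1: U3 → U8 ← U5
  U8 is a collider here and neither U8 nor any of its descendants is conditioned on, so the collider stays closed — the path is blocked at U8.
Path 2: U3 → U8 ← U1 → U5
  U8 is a collider here and neither U8 nor any of its descendants is conditioned on, so the collider stays closed — the path is blocked at U8.
Path 3: U3 → U8 ← U4 → U7 ← U1 → U5
  U8 is a collider here and neither U8 nor any of its descendants is conditioned on, so the collider stays closed — the path is blocked at U8.
Path 4: U3 → U8 ← U4 → U7 ← U6 ← U1 → U5
  U8 is a collider here and neither U8 nor any of its descendants is conditioned on, so the collider stays closed — the path is blocked at U8.
Path 5: U3 → U8 ← U2 → U6 ← U1 → U5
  U8 is a collider here and neither U8 nor any of its descendants is conditioned on, so the collider stays closed — the path is blocked at U8.
Path 6: U3 → U8 ← U2 → U6 → U7 ← U1 → U5
  U8 is a collider here and neither U8 nor any of its descendants is conditioned on, so the collider stays closed — the path is blocked at U8.
All paths are blocked; U3 ⊥ U5 | {U1, U6, U7} holds.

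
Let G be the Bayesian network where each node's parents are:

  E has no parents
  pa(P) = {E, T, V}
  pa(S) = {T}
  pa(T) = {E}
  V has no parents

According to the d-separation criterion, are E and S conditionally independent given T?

Yes

We examine all 2 paths between E and S:
  1. E → P ← T → S — P:collider[blocks]; T:fork[blocks] ⇒ blocked
  2. E → T → S — T:chain[blocks] ⇒ blocked
All paths are blocked; E ⊥ S | {T} holds.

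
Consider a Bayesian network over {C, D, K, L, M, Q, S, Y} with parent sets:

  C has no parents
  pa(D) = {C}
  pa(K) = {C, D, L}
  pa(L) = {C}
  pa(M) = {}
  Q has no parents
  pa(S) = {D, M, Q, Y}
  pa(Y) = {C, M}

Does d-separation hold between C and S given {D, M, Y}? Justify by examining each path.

Yes

There are 5 undirected paths between C and S; checking each against the conditioning set {D, M, Y}:
Path 1: C → Y ← M → S
  M is a fork here and M is conditioned on, so the path is blocked at M.
Path 2: C → Y → S
  Y is a chain here and Y is conditioned on, so the path is blocked at Y.
Path 3: C → L → K ← D → S
  K is a collider here and neither K nor any of its descendants is conditioned on, so the collider stays closed — the path is blocked at K.
Path 4: C → K ← D → S
  K is a collider here and neither K nor any of its descendants is conditioned on, so the collider stays closed — the path is blocked at K.
Path 5: C → D → S
  D is a chain here and D is conditioned on, so the path is blocked at D.
Since every path is blocked, d-separation holds.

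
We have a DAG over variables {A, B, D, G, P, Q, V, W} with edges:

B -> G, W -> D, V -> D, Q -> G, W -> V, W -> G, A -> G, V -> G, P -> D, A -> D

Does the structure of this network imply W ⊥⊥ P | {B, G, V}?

Yes — W and P are d-separated given {B, G, V}.

5 paths connect W and P; each must be blocked for d-separation to hold:
Path 1: W → G ← A → D ← P
  D is a collider here and neither D nor any of its descendants is conditioned on, so the collider stays closed — the path is blocked at D.
Path 2: W → G ← V → D ← P
  V is a fork here and V is conditioned on, so the path is blocked at V.
Path 3: W → V → G ← A → D ← P
  V is a chain here and V is conditioned on, so the path is blocked at V.
Path 4: W → V → D ← P
  V is a chain here and V is conditioned on, so the path is blocked at V.
Path 5: W → D ← P
  D is a collider here and neither D nor any of its descendants is conditioned on, so the collider stays closed — the path is blocked at D.
Since every path is blocked, d-separation holds.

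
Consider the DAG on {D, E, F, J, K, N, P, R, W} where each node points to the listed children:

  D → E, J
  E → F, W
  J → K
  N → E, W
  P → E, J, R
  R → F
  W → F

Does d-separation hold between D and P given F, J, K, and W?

No

We examine all 5 paths between D and P:
  1. D → J ← P — J:collider[open] ⇒ active
  2. D → E → W → F ← R ← P — E:chain[open]; W:chain[blocks]; F:collider[open]; R:chain[open] ⇒ blocked
  3. D → E → F ← R ← P — E:chain[open]; F:collider[open]; R:chain[open] ⇒ active
  4. D → E ← N → W → F ← R ← P — E:collider[open]; N:fork[open]; W:chain[blocks]; F:collider[open]; R:chain[open] ⇒ blocked
  5. D → E ← P — E:collider[open] ⇒ active
At least one path is unblocked, so d-separation fails.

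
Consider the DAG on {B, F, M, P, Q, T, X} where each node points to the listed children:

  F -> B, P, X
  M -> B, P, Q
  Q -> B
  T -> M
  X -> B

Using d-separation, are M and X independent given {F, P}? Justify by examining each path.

6 paths connect M and X; each must be blocked for d-separation to hold:
Path 1: M → P ← F → X
  F is a fork here and F is conditioned on, so the path is blocked at F.
Path 2: M → P ← F → B ← X
  F is a fork here and F is conditioned on, so the path is blocked at F.
Path 3: M → B ← X
  B is a collider here and neither B nor any of its descendants is conditioned on, so the collider stays closed — the path is blocked at B.
Path 4: M → B ← F → X
  B is a collider here and neither B nor any of its descendants is conditioned on, so the collider stays closed — the path is blocked at B.
Path 5: M → Q → B ← X
  B is a collider here and neither B nor any of its descendants is conditioned on, so the collider stays closed — the path is blocked at B.
Path 6: M → Q → B ← F → X
  B is a collider here and neither B nor any of its descendants is conditioned on, so the collider stays closed — the path is blocked at B.
Every path is blocked, so M and X are d-separated given {F, P}.

Yes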